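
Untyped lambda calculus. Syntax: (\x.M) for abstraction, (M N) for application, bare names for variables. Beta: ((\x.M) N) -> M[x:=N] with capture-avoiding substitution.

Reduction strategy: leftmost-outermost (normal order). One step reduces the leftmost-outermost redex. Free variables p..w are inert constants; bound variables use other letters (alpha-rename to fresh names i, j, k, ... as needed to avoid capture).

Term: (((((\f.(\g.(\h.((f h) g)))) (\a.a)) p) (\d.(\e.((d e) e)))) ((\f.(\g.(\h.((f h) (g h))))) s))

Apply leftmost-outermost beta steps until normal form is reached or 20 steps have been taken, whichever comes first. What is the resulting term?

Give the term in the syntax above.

Step 0: (((((\f.(\g.(\h.((f h) g)))) (\a.a)) p) (\d.(\e.((d e) e)))) ((\f.(\g.(\h.((f h) (g h))))) s))
Step 1: ((((\g.(\h.(((\a.a) h) g))) p) (\d.(\e.((d e) e)))) ((\f.(\g.(\h.((f h) (g h))))) s))
Step 2: (((\h.(((\a.a) h) p)) (\d.(\e.((d e) e)))) ((\f.(\g.(\h.((f h) (g h))))) s))
Step 3: ((((\a.a) (\d.(\e.((d e) e)))) p) ((\f.(\g.(\h.((f h) (g h))))) s))
Step 4: (((\d.(\e.((d e) e))) p) ((\f.(\g.(\h.((f h) (g h))))) s))
Step 5: ((\e.((p e) e)) ((\f.(\g.(\h.((f h) (g h))))) s))
Step 6: ((p ((\f.(\g.(\h.((f h) (g h))))) s)) ((\f.(\g.(\h.((f h) (g h))))) s))
Step 7: ((p (\g.(\h.((s h) (g h))))) ((\f.(\g.(\h.((f h) (g h))))) s))
Step 8: ((p (\g.(\h.((s h) (g h))))) (\g.(\h.((s h) (g h)))))

Answer: ((p (\g.(\h.((s h) (g h))))) (\g.(\h.((s h) (g h)))))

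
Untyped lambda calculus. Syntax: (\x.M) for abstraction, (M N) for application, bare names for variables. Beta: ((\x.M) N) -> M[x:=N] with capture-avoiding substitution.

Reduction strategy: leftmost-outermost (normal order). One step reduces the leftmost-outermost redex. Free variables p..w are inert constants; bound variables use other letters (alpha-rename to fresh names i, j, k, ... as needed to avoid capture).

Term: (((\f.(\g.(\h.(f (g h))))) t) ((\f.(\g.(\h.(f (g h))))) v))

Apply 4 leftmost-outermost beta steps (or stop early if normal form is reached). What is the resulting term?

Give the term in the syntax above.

Answer: (\h.(t (\i.(v (h i)))))

Derivation:
Step 0: (((\f.(\g.(\h.(f (g h))))) t) ((\f.(\g.(\h.(f (g h))))) v))
Step 1: ((\g.(\h.(t (g h)))) ((\f.(\g.(\h.(f (g h))))) v))
Step 2: (\h.(t (((\f.(\g.(\h.(f (g h))))) v) h)))
Step 3: (\h.(t ((\g.(\h.(v (g h)))) h)))
Step 4: (\h.(t (\i.(v (h i)))))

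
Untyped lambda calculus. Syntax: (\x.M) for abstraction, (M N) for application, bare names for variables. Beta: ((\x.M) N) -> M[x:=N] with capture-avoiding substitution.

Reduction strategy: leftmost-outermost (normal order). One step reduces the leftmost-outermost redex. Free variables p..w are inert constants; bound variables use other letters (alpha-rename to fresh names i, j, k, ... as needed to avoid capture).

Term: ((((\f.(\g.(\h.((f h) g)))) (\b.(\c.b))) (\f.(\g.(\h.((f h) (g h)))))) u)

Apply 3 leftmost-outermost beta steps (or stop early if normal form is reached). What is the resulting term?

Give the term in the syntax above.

Answer: (((\b.(\c.b)) u) (\f.(\g.(\h.((f h) (g h))))))

Derivation:
Step 0: ((((\f.(\g.(\h.((f h) g)))) (\b.(\c.b))) (\f.(\g.(\h.((f h) (g h)))))) u)
Step 1: (((\g.(\h.(((\b.(\c.b)) h) g))) (\f.(\g.(\h.((f h) (g h)))))) u)
Step 2: ((\h.(((\b.(\c.b)) h) (\f.(\g.(\h.((f h) (g h))))))) u)
Step 3: (((\b.(\c.b)) u) (\f.(\g.(\h.((f h) (g h))))))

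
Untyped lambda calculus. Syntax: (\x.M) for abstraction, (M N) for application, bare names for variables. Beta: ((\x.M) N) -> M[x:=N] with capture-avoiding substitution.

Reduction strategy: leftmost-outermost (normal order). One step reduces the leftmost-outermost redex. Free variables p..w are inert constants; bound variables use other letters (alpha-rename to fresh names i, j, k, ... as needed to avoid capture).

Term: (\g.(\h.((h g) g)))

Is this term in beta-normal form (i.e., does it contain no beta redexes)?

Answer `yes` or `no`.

Answer: yes

Derivation:
Term: (\g.(\h.((h g) g)))
No beta redexes found.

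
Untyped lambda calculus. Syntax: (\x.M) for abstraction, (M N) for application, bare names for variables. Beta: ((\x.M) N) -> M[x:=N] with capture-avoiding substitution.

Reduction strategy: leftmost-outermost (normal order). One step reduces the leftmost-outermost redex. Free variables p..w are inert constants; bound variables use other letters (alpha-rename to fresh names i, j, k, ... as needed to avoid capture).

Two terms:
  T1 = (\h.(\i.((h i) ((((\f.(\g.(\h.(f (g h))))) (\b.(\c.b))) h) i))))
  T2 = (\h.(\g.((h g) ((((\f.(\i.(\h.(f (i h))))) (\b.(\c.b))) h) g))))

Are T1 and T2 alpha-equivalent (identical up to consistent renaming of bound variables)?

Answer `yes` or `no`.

Answer: yes

Derivation:
Term 1: (\h.(\i.((h i) ((((\f.(\g.(\h.(f (g h))))) (\b.(\c.b))) h) i))))
Term 2: (\h.(\g.((h g) ((((\f.(\i.(\h.(f (i h))))) (\b.(\c.b))) h) g))))
Alpha-equivalence: compare structure up to binder renaming.
Result: True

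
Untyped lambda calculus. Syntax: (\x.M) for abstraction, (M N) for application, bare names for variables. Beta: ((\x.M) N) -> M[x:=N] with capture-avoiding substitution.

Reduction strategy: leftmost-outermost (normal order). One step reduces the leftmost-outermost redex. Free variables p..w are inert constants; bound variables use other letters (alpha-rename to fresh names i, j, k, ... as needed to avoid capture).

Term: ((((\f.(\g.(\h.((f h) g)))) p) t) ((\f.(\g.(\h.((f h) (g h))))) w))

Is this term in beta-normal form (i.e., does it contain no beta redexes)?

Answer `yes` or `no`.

Term: ((((\f.(\g.(\h.((f h) g)))) p) t) ((\f.(\g.(\h.((f h) (g h))))) w))
Found 2 beta redex(es).

Answer: no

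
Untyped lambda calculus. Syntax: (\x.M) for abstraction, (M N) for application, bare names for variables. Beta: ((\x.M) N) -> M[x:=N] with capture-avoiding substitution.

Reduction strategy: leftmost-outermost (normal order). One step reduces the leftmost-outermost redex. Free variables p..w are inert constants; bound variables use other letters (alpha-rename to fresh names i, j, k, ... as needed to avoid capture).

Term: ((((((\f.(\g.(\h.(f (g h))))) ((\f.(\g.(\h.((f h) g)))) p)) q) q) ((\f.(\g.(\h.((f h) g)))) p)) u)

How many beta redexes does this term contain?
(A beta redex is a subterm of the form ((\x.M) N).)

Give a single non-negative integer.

Term: ((((((\f.(\g.(\h.(f (g h))))) ((\f.(\g.(\h.((f h) g)))) p)) q) q) ((\f.(\g.(\h.((f h) g)))) p)) u)
  Redex: ((\f.(\g.(\h.(f (g h))))) ((\f.(\g.(\h.((f h) g)))) p))
  Redex: ((\f.(\g.(\h.((f h) g)))) p)
  Redex: ((\f.(\g.(\h.((f h) g)))) p)
Total redexes: 3

Answer: 3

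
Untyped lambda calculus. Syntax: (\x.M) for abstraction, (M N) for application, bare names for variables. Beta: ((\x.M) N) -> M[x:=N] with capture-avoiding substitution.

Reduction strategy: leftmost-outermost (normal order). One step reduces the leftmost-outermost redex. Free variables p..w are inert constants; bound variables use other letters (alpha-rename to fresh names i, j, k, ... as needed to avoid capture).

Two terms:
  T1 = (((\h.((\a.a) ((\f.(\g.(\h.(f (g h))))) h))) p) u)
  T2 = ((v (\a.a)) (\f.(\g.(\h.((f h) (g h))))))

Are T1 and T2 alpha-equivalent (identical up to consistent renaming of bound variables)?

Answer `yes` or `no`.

Term 1: (((\h.((\a.a) ((\f.(\g.(\h.(f (g h))))) h))) p) u)
Term 2: ((v (\a.a)) (\f.(\g.(\h.((f h) (g h))))))
Alpha-equivalence: compare structure up to binder renaming.
Result: False

Answer: no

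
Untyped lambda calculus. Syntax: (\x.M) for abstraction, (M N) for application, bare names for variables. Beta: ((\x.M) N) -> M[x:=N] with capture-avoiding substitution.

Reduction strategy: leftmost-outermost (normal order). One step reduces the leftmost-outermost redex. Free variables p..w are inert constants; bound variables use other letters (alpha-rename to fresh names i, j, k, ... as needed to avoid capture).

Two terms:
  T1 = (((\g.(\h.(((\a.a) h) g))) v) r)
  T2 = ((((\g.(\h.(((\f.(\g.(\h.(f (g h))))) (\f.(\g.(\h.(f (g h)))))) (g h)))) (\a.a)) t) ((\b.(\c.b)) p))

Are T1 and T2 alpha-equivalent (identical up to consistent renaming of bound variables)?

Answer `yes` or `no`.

Answer: no

Derivation:
Term 1: (((\g.(\h.(((\a.a) h) g))) v) r)
Term 2: ((((\g.(\h.(((\f.(\g.(\h.(f (g h))))) (\f.(\g.(\h.(f (g h)))))) (g h)))) (\a.a)) t) ((\b.(\c.b)) p))
Alpha-equivalence: compare structure up to binder renaming.
Result: False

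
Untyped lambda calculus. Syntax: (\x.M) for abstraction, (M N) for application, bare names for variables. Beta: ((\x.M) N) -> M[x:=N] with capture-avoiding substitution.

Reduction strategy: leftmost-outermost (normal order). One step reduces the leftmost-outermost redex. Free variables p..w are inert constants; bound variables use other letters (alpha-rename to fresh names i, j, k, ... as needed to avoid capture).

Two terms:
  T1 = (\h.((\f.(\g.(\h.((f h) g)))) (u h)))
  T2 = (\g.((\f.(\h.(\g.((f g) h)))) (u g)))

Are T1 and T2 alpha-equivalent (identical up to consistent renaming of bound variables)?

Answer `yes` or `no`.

Answer: yes

Derivation:
Term 1: (\h.((\f.(\g.(\h.((f h) g)))) (u h)))
Term 2: (\g.((\f.(\h.(\g.((f g) h)))) (u g)))
Alpha-equivalence: compare structure up to binder renaming.
Result: True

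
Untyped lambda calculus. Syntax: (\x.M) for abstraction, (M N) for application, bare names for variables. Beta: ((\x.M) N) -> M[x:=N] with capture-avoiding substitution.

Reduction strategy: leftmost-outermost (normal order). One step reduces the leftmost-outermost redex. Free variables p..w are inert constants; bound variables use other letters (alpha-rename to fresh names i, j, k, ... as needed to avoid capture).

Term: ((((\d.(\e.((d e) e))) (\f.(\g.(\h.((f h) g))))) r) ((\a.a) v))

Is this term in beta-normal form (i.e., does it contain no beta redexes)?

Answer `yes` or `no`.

Answer: no

Derivation:
Term: ((((\d.(\e.((d e) e))) (\f.(\g.(\h.((f h) g))))) r) ((\a.a) v))
Found 2 beta redex(es).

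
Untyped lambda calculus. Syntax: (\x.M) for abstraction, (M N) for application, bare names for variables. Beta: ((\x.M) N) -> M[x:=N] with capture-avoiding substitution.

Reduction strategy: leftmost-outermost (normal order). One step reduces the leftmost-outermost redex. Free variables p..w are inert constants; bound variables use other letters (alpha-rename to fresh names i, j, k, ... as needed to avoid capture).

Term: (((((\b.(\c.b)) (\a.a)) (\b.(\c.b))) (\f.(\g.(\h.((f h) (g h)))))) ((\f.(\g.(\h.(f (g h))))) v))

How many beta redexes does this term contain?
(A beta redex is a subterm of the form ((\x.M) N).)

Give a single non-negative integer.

Term: (((((\b.(\c.b)) (\a.a)) (\b.(\c.b))) (\f.(\g.(\h.((f h) (g h)))))) ((\f.(\g.(\h.(f (g h))))) v))
  Redex: ((\b.(\c.b)) (\a.a))
  Redex: ((\f.(\g.(\h.(f (g h))))) v)
Total redexes: 2

Answer: 2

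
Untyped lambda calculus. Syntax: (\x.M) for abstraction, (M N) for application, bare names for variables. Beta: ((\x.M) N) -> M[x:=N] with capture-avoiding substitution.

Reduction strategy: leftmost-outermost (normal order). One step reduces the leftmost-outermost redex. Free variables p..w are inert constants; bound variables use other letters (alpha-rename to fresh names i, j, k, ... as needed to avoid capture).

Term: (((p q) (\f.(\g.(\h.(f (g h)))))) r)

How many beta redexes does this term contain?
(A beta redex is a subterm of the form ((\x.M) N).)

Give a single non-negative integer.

Answer: 0

Derivation:
Term: (((p q) (\f.(\g.(\h.(f (g h)))))) r)
  (no redexes)
Total redexes: 0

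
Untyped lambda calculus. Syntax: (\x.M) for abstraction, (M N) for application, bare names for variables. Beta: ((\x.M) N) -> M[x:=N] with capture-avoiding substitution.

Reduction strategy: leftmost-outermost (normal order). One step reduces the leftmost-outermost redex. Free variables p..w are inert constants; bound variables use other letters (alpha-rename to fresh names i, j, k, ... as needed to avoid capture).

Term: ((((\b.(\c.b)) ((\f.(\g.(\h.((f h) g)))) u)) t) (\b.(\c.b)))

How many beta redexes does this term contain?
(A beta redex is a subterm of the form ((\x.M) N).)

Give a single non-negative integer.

Term: ((((\b.(\c.b)) ((\f.(\g.(\h.((f h) g)))) u)) t) (\b.(\c.b)))
  Redex: ((\b.(\c.b)) ((\f.(\g.(\h.((f h) g)))) u))
  Redex: ((\f.(\g.(\h.((f h) g)))) u)
Total redexes: 2

Answer: 2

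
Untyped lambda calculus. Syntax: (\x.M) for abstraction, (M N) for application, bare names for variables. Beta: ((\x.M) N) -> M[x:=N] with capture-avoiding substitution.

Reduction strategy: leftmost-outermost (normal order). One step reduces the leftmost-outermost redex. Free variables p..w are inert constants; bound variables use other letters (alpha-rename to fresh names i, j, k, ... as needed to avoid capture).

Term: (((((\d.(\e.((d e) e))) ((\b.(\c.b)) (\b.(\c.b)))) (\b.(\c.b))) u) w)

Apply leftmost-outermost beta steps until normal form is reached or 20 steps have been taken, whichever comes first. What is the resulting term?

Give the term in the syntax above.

Answer: (\c.w)

Derivation:
Step 0: (((((\d.(\e.((d e) e))) ((\b.(\c.b)) (\b.(\c.b)))) (\b.(\c.b))) u) w)
Step 1: ((((\e.((((\b.(\c.b)) (\b.(\c.b))) e) e)) (\b.(\c.b))) u) w)
Step 2: ((((((\b.(\c.b)) (\b.(\c.b))) (\b.(\c.b))) (\b.(\c.b))) u) w)
Step 3: (((((\c.(\b.(\c.b))) (\b.(\c.b))) (\b.(\c.b))) u) w)
Step 4: ((((\b.(\c.b)) (\b.(\c.b))) u) w)
Step 5: (((\c.(\b.(\c.b))) u) w)
Step 6: ((\b.(\c.b)) w)
Step 7: (\c.w)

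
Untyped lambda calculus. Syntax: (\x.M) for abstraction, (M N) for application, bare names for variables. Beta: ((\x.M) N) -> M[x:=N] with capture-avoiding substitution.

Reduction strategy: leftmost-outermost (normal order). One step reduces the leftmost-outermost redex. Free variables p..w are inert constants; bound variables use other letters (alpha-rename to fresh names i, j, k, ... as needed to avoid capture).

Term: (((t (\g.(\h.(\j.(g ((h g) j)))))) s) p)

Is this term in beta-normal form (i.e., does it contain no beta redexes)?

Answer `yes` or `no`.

Answer: yes

Derivation:
Term: (((t (\g.(\h.(\j.(g ((h g) j)))))) s) p)
No beta redexes found.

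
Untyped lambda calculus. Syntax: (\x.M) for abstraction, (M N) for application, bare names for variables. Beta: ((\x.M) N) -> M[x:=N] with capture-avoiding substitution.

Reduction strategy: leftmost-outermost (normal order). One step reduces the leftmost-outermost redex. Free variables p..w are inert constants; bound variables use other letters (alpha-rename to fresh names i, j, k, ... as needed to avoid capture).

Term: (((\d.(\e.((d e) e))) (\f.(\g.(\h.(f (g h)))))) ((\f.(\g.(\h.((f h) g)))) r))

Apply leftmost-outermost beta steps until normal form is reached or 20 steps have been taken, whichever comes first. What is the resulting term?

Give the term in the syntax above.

Answer: (\h.(\i.((r i) (\i.((r i) h)))))

Derivation:
Step 0: (((\d.(\e.((d e) e))) (\f.(\g.(\h.(f (g h)))))) ((\f.(\g.(\h.((f h) g)))) r))
Step 1: ((\e.(((\f.(\g.(\h.(f (g h))))) e) e)) ((\f.(\g.(\h.((f h) g)))) r))
Step 2: (((\f.(\g.(\h.(f (g h))))) ((\f.(\g.(\h.((f h) g)))) r)) ((\f.(\g.(\h.((f h) g)))) r))
Step 3: ((\g.(\h.(((\f.(\g.(\h.((f h) g)))) r) (g h)))) ((\f.(\g.(\h.((f h) g)))) r))
Step 4: (\h.(((\f.(\g.(\h.((f h) g)))) r) (((\f.(\g.(\h.((f h) g)))) r) h)))
Step 5: (\h.((\g.(\h.((r h) g))) (((\f.(\g.(\h.((f h) g)))) r) h)))
Step 6: (\h.(\i.((r i) (((\f.(\g.(\h.((f h) g)))) r) h))))
Step 7: (\h.(\i.((r i) ((\g.(\h.((r h) g))) h))))
Step 8: (\h.(\i.((r i) (\i.((r i) h)))))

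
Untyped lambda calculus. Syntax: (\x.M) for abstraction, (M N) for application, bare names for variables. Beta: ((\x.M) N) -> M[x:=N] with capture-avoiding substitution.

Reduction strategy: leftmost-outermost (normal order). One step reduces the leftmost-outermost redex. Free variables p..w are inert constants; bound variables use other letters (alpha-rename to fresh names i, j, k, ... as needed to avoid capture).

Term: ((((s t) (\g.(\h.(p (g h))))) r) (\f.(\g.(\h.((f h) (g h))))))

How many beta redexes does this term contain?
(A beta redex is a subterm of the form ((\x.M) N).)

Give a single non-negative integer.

Term: ((((s t) (\g.(\h.(p (g h))))) r) (\f.(\g.(\h.((f h) (g h))))))
  (no redexes)
Total redexes: 0

Answer: 0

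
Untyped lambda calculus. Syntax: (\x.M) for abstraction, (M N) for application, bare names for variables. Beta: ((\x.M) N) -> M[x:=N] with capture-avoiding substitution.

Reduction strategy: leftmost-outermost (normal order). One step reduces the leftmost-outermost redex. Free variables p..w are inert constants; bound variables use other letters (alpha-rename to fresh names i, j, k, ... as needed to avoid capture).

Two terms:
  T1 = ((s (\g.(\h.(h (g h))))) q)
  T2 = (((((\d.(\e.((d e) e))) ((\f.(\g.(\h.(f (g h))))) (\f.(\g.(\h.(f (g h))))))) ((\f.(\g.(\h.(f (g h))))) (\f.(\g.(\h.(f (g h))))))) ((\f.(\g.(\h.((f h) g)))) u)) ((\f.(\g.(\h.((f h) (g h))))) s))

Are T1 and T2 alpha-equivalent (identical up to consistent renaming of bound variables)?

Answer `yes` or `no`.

Term 1: ((s (\g.(\h.(h (g h))))) q)
Term 2: (((((\d.(\e.((d e) e))) ((\f.(\g.(\h.(f (g h))))) (\f.(\g.(\h.(f (g h))))))) ((\f.(\g.(\h.(f (g h))))) (\f.(\g.(\h.(f (g h))))))) ((\f.(\g.(\h.((f h) g)))) u)) ((\f.(\g.(\h.((f h) (g h))))) s))
Alpha-equivalence: compare structure up to binder renaming.
Result: False

Answer: no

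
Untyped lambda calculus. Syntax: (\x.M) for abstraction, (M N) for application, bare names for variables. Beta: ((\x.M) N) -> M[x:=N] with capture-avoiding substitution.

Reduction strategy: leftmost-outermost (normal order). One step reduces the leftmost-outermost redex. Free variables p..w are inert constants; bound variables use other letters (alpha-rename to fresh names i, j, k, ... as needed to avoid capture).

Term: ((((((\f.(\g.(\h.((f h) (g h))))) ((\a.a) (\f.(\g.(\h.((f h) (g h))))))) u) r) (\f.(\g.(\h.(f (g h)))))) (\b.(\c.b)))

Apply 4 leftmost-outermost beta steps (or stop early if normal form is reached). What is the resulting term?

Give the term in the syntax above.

Step 0: ((((((\f.(\g.(\h.((f h) (g h))))) ((\a.a) (\f.(\g.(\h.((f h) (g h))))))) u) r) (\f.(\g.(\h.(f (g h)))))) (\b.(\c.b)))
Step 1: (((((\g.(\h.((((\a.a) (\f.(\g.(\h.((f h) (g h)))))) h) (g h)))) u) r) (\f.(\g.(\h.(f (g h)))))) (\b.(\c.b)))
Step 2: ((((\h.((((\a.a) (\f.(\g.(\h.((f h) (g h)))))) h) (u h))) r) (\f.(\g.(\h.(f (g h)))))) (\b.(\c.b)))
Step 3: ((((((\a.a) (\f.(\g.(\h.((f h) (g h)))))) r) (u r)) (\f.(\g.(\h.(f (g h)))))) (\b.(\c.b)))
Step 4: (((((\f.(\g.(\h.((f h) (g h))))) r) (u r)) (\f.(\g.(\h.(f (g h)))))) (\b.(\c.b)))

Answer: (((((\f.(\g.(\h.((f h) (g h))))) r) (u r)) (\f.(\g.(\h.(f (g h)))))) (\b.(\c.b)))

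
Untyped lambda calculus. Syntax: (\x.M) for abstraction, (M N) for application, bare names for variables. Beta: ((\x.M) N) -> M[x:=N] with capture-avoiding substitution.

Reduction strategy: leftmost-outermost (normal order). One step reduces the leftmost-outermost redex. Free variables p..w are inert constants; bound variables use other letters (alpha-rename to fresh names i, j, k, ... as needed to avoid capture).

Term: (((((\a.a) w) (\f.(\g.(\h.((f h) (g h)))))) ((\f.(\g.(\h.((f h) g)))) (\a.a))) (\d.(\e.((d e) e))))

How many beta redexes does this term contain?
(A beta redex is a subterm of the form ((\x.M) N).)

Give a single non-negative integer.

Term: (((((\a.a) w) (\f.(\g.(\h.((f h) (g h)))))) ((\f.(\g.(\h.((f h) g)))) (\a.a))) (\d.(\e.((d e) e))))
  Redex: ((\a.a) w)
  Redex: ((\f.(\g.(\h.((f h) g)))) (\a.a))
Total redexes: 2

Answer: 2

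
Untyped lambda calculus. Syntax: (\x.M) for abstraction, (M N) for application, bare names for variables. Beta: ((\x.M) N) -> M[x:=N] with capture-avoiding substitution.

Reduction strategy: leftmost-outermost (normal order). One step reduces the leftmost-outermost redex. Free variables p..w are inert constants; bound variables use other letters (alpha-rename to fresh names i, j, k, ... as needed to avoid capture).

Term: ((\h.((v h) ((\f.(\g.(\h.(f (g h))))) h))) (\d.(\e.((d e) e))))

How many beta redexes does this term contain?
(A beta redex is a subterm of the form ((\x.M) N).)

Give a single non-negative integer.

Term: ((\h.((v h) ((\f.(\g.(\h.(f (g h))))) h))) (\d.(\e.((d e) e))))
  Redex: ((\h.((v h) ((\f.(\g.(\h.(f (g h))))) h))) (\d.(\e.((d e) e))))
  Redex: ((\f.(\g.(\h.(f (g h))))) h)
Total redexes: 2

Answer: 2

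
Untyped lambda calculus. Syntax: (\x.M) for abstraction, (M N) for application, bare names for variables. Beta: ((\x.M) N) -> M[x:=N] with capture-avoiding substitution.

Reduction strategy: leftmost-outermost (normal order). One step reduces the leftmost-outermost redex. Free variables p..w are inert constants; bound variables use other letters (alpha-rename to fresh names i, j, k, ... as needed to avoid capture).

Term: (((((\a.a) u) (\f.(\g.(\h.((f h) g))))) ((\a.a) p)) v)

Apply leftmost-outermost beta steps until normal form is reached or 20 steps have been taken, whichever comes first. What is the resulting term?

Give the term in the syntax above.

Step 0: (((((\a.a) u) (\f.(\g.(\h.((f h) g))))) ((\a.a) p)) v)
Step 1: (((u (\f.(\g.(\h.((f h) g))))) ((\a.a) p)) v)
Step 2: (((u (\f.(\g.(\h.((f h) g))))) p) v)

Answer: (((u (\f.(\g.(\h.((f h) g))))) p) v)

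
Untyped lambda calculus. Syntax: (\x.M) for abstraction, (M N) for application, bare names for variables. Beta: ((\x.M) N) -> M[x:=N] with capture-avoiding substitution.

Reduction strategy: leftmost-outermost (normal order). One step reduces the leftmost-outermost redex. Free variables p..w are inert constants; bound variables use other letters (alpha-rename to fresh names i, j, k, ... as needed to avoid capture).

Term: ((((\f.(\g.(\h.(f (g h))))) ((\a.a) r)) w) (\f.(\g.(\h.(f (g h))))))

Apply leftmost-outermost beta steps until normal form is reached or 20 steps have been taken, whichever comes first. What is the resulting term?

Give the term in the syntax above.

Answer: (r (w (\f.(\g.(\h.(f (g h)))))))

Derivation:
Step 0: ((((\f.(\g.(\h.(f (g h))))) ((\a.a) r)) w) (\f.(\g.(\h.(f (g h))))))
Step 1: (((\g.(\h.(((\a.a) r) (g h)))) w) (\f.(\g.(\h.(f (g h))))))
Step 2: ((\h.(((\a.a) r) (w h))) (\f.(\g.(\h.(f (g h))))))
Step 3: (((\a.a) r) (w (\f.(\g.(\h.(f (g h)))))))
Step 4: (r (w (\f.(\g.(\h.(f (g h)))))))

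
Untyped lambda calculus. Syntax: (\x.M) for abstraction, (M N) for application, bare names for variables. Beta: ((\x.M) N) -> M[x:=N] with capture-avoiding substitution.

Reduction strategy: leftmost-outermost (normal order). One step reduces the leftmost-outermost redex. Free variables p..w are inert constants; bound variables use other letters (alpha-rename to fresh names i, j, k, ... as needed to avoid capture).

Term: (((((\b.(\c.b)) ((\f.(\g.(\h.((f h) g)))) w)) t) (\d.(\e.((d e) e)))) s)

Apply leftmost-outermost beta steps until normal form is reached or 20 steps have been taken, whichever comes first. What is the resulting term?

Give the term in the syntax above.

Step 0: (((((\b.(\c.b)) ((\f.(\g.(\h.((f h) g)))) w)) t) (\d.(\e.((d e) e)))) s)
Step 1: ((((\c.((\f.(\g.(\h.((f h) g)))) w)) t) (\d.(\e.((d e) e)))) s)
Step 2: ((((\f.(\g.(\h.((f h) g)))) w) (\d.(\e.((d e) e)))) s)
Step 3: (((\g.(\h.((w h) g))) (\d.(\e.((d e) e)))) s)
Step 4: ((\h.((w h) (\d.(\e.((d e) e))))) s)
Step 5: ((w s) (\d.(\e.((d e) e))))

Answer: ((w s) (\d.(\e.((d e) e))))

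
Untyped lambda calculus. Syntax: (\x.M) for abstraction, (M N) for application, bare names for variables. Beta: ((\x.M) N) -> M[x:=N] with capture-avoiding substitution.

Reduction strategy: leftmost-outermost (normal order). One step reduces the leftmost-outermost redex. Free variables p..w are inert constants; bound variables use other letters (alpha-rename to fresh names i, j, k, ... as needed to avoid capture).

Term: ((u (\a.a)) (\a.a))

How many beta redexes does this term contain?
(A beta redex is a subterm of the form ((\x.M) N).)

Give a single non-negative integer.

Answer: 0

Derivation:
Term: ((u (\a.a)) (\a.a))
  (no redexes)
Total redexes: 0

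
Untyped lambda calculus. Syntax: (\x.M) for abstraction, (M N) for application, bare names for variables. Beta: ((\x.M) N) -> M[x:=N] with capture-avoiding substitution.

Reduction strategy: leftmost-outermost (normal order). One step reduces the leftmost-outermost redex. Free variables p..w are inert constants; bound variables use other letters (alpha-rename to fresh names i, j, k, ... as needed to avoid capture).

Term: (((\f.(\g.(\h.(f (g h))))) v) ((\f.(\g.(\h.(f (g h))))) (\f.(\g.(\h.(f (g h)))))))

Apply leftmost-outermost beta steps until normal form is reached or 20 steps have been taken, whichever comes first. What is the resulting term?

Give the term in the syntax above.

Step 0: (((\f.(\g.(\h.(f (g h))))) v) ((\f.(\g.(\h.(f (g h))))) (\f.(\g.(\h.(f (g h)))))))
Step 1: ((\g.(\h.(v (g h)))) ((\f.(\g.(\h.(f (g h))))) (\f.(\g.(\h.(f (g h)))))))
Step 2: (\h.(v (((\f.(\g.(\h.(f (g h))))) (\f.(\g.(\h.(f (g h)))))) h)))
Step 3: (\h.(v ((\g.(\h.((\f.(\g.(\h.(f (g h))))) (g h)))) h)))
Step 4: (\h.(v (\i.((\f.(\g.(\h.(f (g h))))) (h i)))))
Step 5: (\h.(v (\i.(\g.(\j.((h i) (g j)))))))

Answer: (\h.(v (\i.(\g.(\j.((h i) (g j)))))))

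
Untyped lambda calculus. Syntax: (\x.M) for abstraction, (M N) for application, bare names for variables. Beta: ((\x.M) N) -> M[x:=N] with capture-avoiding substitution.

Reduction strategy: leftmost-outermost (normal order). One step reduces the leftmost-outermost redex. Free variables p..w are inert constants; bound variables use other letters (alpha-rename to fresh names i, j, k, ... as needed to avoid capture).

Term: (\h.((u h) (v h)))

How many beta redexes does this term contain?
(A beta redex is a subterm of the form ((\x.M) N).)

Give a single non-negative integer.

Answer: 0

Derivation:
Term: (\h.((u h) (v h)))
  (no redexes)
Total redexes: 0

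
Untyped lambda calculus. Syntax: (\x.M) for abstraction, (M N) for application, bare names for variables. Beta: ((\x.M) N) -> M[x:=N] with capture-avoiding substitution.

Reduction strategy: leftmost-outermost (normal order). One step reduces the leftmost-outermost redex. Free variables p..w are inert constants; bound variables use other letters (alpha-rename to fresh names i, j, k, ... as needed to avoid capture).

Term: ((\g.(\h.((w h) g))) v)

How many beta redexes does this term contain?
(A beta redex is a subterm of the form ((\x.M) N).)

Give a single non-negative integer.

Term: ((\g.(\h.((w h) g))) v)
  Redex: ((\g.(\h.((w h) g))) v)
Total redexes: 1

Answer: 1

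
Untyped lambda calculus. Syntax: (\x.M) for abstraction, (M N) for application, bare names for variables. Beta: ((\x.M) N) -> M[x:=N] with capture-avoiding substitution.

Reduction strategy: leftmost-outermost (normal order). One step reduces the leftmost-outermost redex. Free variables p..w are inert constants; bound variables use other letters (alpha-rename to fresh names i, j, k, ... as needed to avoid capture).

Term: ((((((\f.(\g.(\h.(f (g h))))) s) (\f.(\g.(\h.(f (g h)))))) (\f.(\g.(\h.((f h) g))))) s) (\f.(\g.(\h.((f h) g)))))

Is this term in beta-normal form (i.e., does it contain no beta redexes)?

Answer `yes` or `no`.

Answer: no

Derivation:
Term: ((((((\f.(\g.(\h.(f (g h))))) s) (\f.(\g.(\h.(f (g h)))))) (\f.(\g.(\h.((f h) g))))) s) (\f.(\g.(\h.((f h) g)))))
Found 1 beta redex(es).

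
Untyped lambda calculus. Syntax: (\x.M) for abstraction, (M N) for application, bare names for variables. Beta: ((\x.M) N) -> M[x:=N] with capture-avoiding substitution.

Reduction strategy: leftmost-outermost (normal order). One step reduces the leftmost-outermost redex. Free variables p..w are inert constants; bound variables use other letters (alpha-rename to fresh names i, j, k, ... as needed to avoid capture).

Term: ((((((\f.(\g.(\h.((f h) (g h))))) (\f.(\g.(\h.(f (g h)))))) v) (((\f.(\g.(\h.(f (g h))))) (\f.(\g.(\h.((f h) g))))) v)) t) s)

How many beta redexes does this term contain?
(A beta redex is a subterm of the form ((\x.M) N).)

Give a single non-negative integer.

Term: ((((((\f.(\g.(\h.((f h) (g h))))) (\f.(\g.(\h.(f (g h)))))) v) (((\f.(\g.(\h.(f (g h))))) (\f.(\g.(\h.((f h) g))))) v)) t) s)
  Redex: ((\f.(\g.(\h.((f h) (g h))))) (\f.(\g.(\h.(f (g h))))))
  Redex: ((\f.(\g.(\h.(f (g h))))) (\f.(\g.(\h.((f h) g)))))
Total redexes: 2

Answer: 2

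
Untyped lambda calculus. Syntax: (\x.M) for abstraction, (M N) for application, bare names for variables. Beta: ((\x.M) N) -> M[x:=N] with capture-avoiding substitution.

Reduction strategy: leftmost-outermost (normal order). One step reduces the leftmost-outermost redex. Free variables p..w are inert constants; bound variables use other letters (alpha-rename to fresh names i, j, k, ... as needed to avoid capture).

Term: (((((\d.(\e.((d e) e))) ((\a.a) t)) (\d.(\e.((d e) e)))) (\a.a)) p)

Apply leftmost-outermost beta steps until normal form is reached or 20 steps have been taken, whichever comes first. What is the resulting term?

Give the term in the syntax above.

Step 0: (((((\d.(\e.((d e) e))) ((\a.a) t)) (\d.(\e.((d e) e)))) (\a.a)) p)
Step 1: ((((\e.((((\a.a) t) e) e)) (\d.(\e.((d e) e)))) (\a.a)) p)
Step 2: ((((((\a.a) t) (\d.(\e.((d e) e)))) (\d.(\e.((d e) e)))) (\a.a)) p)
Step 3: ((((t (\d.(\e.((d e) e)))) (\d.(\e.((d e) e)))) (\a.a)) p)

Answer: ((((t (\d.(\e.((d e) e)))) (\d.(\e.((d e) e)))) (\a.a)) p)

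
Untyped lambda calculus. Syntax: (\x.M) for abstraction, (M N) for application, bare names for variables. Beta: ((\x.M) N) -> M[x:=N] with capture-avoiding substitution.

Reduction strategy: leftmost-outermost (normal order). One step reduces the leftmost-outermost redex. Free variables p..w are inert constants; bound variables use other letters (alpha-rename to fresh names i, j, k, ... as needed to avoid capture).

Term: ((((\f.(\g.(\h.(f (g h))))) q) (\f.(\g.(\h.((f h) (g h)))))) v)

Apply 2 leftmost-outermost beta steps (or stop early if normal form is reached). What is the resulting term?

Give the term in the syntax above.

Answer: ((\h.(q ((\f.(\g.(\h.((f h) (g h))))) h))) v)

Derivation:
Step 0: ((((\f.(\g.(\h.(f (g h))))) q) (\f.(\g.(\h.((f h) (g h)))))) v)
Step 1: (((\g.(\h.(q (g h)))) (\f.(\g.(\h.((f h) (g h)))))) v)
Step 2: ((\h.(q ((\f.(\g.(\h.((f h) (g h))))) h))) v)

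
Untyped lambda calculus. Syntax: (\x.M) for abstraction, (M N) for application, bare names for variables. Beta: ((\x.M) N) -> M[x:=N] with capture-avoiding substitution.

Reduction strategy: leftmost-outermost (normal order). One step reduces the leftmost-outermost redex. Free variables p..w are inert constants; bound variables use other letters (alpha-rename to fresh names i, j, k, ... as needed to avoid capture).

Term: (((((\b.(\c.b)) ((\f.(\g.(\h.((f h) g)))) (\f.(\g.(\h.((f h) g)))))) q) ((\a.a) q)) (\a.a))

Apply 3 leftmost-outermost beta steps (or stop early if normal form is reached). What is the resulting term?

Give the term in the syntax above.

Answer: (((\g.(\h.(((\f.(\g.(\h.((f h) g)))) h) g))) ((\a.a) q)) (\a.a))

Derivation:
Step 0: (((((\b.(\c.b)) ((\f.(\g.(\h.((f h) g)))) (\f.(\g.(\h.((f h) g)))))) q) ((\a.a) q)) (\a.a))
Step 1: ((((\c.((\f.(\g.(\h.((f h) g)))) (\f.(\g.(\h.((f h) g)))))) q) ((\a.a) q)) (\a.a))
Step 2: ((((\f.(\g.(\h.((f h) g)))) (\f.(\g.(\h.((f h) g))))) ((\a.a) q)) (\a.a))
Step 3: (((\g.(\h.(((\f.(\g.(\h.((f h) g)))) h) g))) ((\a.a) q)) (\a.a))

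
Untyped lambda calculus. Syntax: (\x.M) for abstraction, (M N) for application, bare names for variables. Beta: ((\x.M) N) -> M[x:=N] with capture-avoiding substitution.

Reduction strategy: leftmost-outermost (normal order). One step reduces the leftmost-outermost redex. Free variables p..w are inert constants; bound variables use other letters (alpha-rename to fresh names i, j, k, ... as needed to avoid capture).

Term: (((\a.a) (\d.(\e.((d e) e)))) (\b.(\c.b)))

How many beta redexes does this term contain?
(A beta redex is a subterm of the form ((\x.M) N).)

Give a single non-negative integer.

Term: (((\a.a) (\d.(\e.((d e) e)))) (\b.(\c.b)))
  Redex: ((\a.a) (\d.(\e.((d e) e))))
Total redexes: 1

Answer: 1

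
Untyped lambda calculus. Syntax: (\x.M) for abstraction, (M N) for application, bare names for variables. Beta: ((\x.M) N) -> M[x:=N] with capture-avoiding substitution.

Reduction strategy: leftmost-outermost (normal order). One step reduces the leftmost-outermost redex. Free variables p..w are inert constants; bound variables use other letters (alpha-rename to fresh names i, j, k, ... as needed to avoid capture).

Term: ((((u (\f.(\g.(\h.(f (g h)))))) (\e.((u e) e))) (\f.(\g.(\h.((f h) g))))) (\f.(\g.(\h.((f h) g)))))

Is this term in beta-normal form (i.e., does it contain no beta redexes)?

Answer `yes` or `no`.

Answer: yes

Derivation:
Term: ((((u (\f.(\g.(\h.(f (g h)))))) (\e.((u e) e))) (\f.(\g.(\h.((f h) g))))) (\f.(\g.(\h.((f h) g)))))
No beta redexes found.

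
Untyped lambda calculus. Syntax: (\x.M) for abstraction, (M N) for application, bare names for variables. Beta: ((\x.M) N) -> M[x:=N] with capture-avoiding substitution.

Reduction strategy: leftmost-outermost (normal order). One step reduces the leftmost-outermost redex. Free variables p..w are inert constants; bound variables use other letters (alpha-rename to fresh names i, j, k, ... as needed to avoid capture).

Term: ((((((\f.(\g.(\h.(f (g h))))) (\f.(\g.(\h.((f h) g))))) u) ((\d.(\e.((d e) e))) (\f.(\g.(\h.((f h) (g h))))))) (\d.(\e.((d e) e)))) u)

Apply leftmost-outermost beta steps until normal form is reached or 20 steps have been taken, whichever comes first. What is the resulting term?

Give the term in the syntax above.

Answer: (((u (\e.(\h.((e h) (e h))))) u) (\d.(\e.((d e) e))))

Derivation:
Step 0: ((((((\f.(\g.(\h.(f (g h))))) (\f.(\g.(\h.((f h) g))))) u) ((\d.(\e.((d e) e))) (\f.(\g.(\h.((f h) (g h))))))) (\d.(\e.((d e) e)))) u)
Step 1: (((((\g.(\h.((\f.(\g.(\h.((f h) g)))) (g h)))) u) ((\d.(\e.((d e) e))) (\f.(\g.(\h.((f h) (g h))))))) (\d.(\e.((d e) e)))) u)
Step 2: ((((\h.((\f.(\g.(\h.((f h) g)))) (u h))) ((\d.(\e.((d e) e))) (\f.(\g.(\h.((f h) (g h))))))) (\d.(\e.((d e) e)))) u)
Step 3: ((((\f.(\g.(\h.((f h) g)))) (u ((\d.(\e.((d e) e))) (\f.(\g.(\h.((f h) (g h)))))))) (\d.(\e.((d e) e)))) u)
Step 4: (((\g.(\h.(((u ((\d.(\e.((d e) e))) (\f.(\g.(\h.((f h) (g h))))))) h) g))) (\d.(\e.((d e) e)))) u)
Step 5: ((\h.(((u ((\d.(\e.((d e) e))) (\f.(\g.(\h.((f h) (g h))))))) h) (\d.(\e.((d e) e))))) u)
Step 6: (((u ((\d.(\e.((d e) e))) (\f.(\g.(\h.((f h) (g h))))))) u) (\d.(\e.((d e) e))))
Step 7: (((u (\e.(((\f.(\g.(\h.((f h) (g h))))) e) e))) u) (\d.(\e.((d e) e))))
Step 8: (((u (\e.((\g.(\h.((e h) (g h)))) e))) u) (\d.(\e.((d e) e))))
Step 9: (((u (\e.(\h.((e h) (e h))))) u) (\d.(\e.((d e) e))))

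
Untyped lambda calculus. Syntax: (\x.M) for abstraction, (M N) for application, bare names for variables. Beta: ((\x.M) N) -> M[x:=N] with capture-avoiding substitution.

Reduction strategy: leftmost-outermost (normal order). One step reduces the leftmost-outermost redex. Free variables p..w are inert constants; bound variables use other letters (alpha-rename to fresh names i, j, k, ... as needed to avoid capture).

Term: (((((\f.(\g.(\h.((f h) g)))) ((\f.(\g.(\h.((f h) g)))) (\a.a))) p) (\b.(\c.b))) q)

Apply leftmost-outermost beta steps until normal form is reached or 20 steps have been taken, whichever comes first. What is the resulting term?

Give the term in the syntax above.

Answer: ((p (\b.(\c.b))) q)

Derivation:
Step 0: (((((\f.(\g.(\h.((f h) g)))) ((\f.(\g.(\h.((f h) g)))) (\a.a))) p) (\b.(\c.b))) q)
Step 1: ((((\g.(\h.((((\f.(\g.(\h.((f h) g)))) (\a.a)) h) g))) p) (\b.(\c.b))) q)
Step 2: (((\h.((((\f.(\g.(\h.((f h) g)))) (\a.a)) h) p)) (\b.(\c.b))) q)
Step 3: (((((\f.(\g.(\h.((f h) g)))) (\a.a)) (\b.(\c.b))) p) q)
Step 4: ((((\g.(\h.(((\a.a) h) g))) (\b.(\c.b))) p) q)
Step 5: (((\h.(((\a.a) h) (\b.(\c.b)))) p) q)
Step 6: ((((\a.a) p) (\b.(\c.b))) q)
Step 7: ((p (\b.(\c.b))) q)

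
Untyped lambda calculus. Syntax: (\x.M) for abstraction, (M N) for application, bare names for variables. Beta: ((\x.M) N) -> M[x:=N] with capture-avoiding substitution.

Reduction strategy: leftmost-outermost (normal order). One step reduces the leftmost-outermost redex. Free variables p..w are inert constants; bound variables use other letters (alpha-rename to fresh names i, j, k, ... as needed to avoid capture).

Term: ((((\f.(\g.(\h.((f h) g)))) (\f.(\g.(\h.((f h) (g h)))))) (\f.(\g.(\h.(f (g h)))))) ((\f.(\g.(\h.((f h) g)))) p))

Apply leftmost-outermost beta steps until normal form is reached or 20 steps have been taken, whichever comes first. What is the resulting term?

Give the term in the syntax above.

Step 0: ((((\f.(\g.(\h.((f h) g)))) (\f.(\g.(\h.((f h) (g h)))))) (\f.(\g.(\h.(f (g h)))))) ((\f.(\g.(\h.((f h) g)))) p))
Step 1: (((\g.(\h.(((\f.(\g.(\h.((f h) (g h))))) h) g))) (\f.(\g.(\h.(f (g h)))))) ((\f.(\g.(\h.((f h) g)))) p))
Step 2: ((\h.(((\f.(\g.(\h.((f h) (g h))))) h) (\f.(\g.(\h.(f (g h))))))) ((\f.(\g.(\h.((f h) g)))) p))
Step 3: (((\f.(\g.(\h.((f h) (g h))))) ((\f.(\g.(\h.((f h) g)))) p)) (\f.(\g.(\h.(f (g h))))))
Step 4: ((\g.(\h.((((\f.(\g.(\h.((f h) g)))) p) h) (g h)))) (\f.(\g.(\h.(f (g h))))))
Step 5: (\h.((((\f.(\g.(\h.((f h) g)))) p) h) ((\f.(\g.(\h.(f (g h))))) h)))
Step 6: (\h.(((\g.(\h.((p h) g))) h) ((\f.(\g.(\h.(f (g h))))) h)))
Step 7: (\h.((\i.((p i) h)) ((\f.(\g.(\h.(f (g h))))) h)))
Step 8: (\h.((p ((\f.(\g.(\h.(f (g h))))) h)) h))
Step 9: (\h.((p (\g.(\i.(h (g i))))) h))

Answer: (\h.((p (\g.(\i.(h (g i))))) h))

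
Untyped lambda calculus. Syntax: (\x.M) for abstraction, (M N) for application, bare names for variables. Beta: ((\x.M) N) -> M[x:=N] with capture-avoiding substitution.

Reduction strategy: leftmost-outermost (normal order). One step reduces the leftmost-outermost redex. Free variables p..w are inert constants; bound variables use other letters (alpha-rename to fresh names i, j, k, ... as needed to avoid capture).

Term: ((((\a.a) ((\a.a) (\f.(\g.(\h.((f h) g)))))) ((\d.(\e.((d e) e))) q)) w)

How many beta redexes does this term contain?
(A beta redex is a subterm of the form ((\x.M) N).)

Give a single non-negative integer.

Term: ((((\a.a) ((\a.a) (\f.(\g.(\h.((f h) g)))))) ((\d.(\e.((d e) e))) q)) w)
  Redex: ((\a.a) ((\a.a) (\f.(\g.(\h.((f h) g))))))
  Redex: ((\a.a) (\f.(\g.(\h.((f h) g)))))
  Redex: ((\d.(\e.((d e) e))) q)
Total redexes: 3

Answer: 3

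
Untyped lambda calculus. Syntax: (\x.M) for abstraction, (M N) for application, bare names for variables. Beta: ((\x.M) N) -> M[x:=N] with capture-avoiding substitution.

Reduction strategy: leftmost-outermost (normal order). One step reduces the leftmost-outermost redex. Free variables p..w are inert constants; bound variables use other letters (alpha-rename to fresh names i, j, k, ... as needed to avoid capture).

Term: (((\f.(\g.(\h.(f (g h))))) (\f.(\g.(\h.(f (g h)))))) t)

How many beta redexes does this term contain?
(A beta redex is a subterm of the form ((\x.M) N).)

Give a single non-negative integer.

Term: (((\f.(\g.(\h.(f (g h))))) (\f.(\g.(\h.(f (g h)))))) t)
  Redex: ((\f.(\g.(\h.(f (g h))))) (\f.(\g.(\h.(f (g h))))))
Total redexes: 1

Answer: 1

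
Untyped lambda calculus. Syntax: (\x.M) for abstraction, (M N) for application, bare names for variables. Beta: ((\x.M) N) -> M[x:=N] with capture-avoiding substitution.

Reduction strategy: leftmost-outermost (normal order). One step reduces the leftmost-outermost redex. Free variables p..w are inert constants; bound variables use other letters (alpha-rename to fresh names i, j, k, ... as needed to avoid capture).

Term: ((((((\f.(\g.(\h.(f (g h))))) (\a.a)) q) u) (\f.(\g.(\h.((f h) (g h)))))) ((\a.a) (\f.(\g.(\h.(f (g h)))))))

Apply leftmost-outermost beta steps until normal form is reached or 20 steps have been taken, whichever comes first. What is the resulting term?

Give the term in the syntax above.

Answer: (((q u) (\f.(\g.(\h.((f h) (g h)))))) (\f.(\g.(\h.(f (g h))))))

Derivation:
Step 0: ((((((\f.(\g.(\h.(f (g h))))) (\a.a)) q) u) (\f.(\g.(\h.((f h) (g h)))))) ((\a.a) (\f.(\g.(\h.(f (g h)))))))
Step 1: (((((\g.(\h.((\a.a) (g h)))) q) u) (\f.(\g.(\h.((f h) (g h)))))) ((\a.a) (\f.(\g.(\h.(f (g h)))))))
Step 2: ((((\h.((\a.a) (q h))) u) (\f.(\g.(\h.((f h) (g h)))))) ((\a.a) (\f.(\g.(\h.(f (g h)))))))
Step 3: ((((\a.a) (q u)) (\f.(\g.(\h.((f h) (g h)))))) ((\a.a) (\f.(\g.(\h.(f (g h)))))))
Step 4: (((q u) (\f.(\g.(\h.((f h) (g h)))))) ((\a.a) (\f.(\g.(\h.(f (g h)))))))
Step 5: (((q u) (\f.(\g.(\h.((f h) (g h)))))) (\f.(\g.(\h.(f (g h))))))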